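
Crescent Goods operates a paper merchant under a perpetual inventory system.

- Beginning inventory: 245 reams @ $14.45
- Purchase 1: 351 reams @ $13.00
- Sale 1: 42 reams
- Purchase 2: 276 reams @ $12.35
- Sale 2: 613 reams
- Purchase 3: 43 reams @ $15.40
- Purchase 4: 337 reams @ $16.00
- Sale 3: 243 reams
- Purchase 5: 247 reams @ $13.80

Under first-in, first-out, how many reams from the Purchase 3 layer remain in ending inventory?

Sale 1 (42) [FIFO — oldest first]: 42 @ $14.45 = $606.90
Sale 2 (613) [FIFO — oldest first]: 203 @ $14.45 + 351 @ $13.00 + 59 @ $12.35 = $8,225.00
Sale 3 (243) [FIFO — oldest first]: 217 @ $12.35 + 26 @ $15.40 = $3,080.35
Total COGS = $606.90 + $8,225.00 + $3,080.35 = $11,912.25
Ending inventory: 17 @ $15.40 + 337 @ $16.00 + 247 @ $13.80 = $9,062.40
Check: goods available $20,974.65 = COGS $11,912.25 + ending $9,062.40

17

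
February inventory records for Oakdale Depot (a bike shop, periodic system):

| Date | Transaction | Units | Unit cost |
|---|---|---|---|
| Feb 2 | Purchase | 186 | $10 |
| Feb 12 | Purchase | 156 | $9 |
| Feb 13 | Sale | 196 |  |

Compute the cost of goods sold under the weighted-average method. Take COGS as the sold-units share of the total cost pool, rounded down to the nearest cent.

Feb 13, sell 196: 196/342 × $3,264.00 → $1,870.59
Ending inventory (cost pool remaining) = $1,393.41

COGS = $1,870.59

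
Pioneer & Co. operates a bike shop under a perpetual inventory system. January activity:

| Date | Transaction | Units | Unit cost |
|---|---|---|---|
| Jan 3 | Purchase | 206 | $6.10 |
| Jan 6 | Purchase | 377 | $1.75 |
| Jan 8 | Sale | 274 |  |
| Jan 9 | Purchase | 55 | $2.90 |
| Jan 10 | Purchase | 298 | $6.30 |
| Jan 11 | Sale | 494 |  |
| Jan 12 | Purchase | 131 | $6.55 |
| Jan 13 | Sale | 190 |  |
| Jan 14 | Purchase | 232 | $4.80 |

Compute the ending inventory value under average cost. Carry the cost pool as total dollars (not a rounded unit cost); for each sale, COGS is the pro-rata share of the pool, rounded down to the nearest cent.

After Jan 3: 206 on hand, pool $1,256.60 (≈ $6.1000 each)
After Jan 6: 583 on hand, pool $1,916.35 (≈ $3.2870 each)
Jan 8, sell 274: 274/583 × $1,916.35 → $900.65
After Jan 9: 364 on hand, pool $1,175.20 (≈ $3.2286 each)
After Jan 10: 662 on hand, pool $3,052.60 (≈ $4.6112 each)
Jan 11, sell 494: 494/662 × $3,052.60 → $2,277.92
After Jan 12: 299 on hand, pool $1,632.73 (≈ $5.4606 each)
Jan 13, sell 190: 190/299 × $1,632.73 → $1,037.52
After Jan 14: 341 on hand, pool $1,708.81 (≈ $5.0112 each)
Total COGS = $900.65 + $2,277.92 + $1,037.52 = $4,216.09
Ending inventory (cost pool remaining) = $1,708.81

Ending inventory = $1,708.81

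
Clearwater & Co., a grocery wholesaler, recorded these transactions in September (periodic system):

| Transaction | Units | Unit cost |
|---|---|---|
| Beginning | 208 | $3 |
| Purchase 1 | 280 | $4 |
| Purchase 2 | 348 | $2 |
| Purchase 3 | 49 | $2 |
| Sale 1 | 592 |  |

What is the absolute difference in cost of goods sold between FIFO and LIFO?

$378

FIFO COGS: 208 @ $3 + 280 @ $4 + 104 @ $2 = $1,952
LIFO COGS: 49 @ $2 + 348 @ $2 + 195 @ $4 = $1,574
Difference = |$1,952 − $1,574| = $378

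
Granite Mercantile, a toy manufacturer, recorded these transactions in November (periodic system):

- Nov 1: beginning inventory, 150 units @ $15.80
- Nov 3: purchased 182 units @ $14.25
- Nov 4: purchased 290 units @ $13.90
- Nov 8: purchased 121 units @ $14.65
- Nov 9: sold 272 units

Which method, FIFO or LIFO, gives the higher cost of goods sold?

FIFO

FIFO COGS: 150 @ $15.80 + 122 @ $14.25 = $4,108.50
LIFO COGS: 121 @ $14.65 + 151 @ $13.90 = $3,871.55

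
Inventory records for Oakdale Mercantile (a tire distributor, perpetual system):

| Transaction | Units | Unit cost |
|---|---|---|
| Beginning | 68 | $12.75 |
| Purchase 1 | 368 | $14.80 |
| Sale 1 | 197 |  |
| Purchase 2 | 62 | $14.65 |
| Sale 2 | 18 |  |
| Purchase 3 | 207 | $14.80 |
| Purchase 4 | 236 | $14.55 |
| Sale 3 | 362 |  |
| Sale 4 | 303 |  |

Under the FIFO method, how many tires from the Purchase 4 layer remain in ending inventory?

61

Sale 1 (197) [FIFO — oldest first]: 68 @ $12.75 + 129 @ $14.80 = $2,776.20
Sale 2 (18) [FIFO — oldest first]: 18 @ $14.80 = $266.40
Sale 3 (362) [FIFO — oldest first]: 221 @ $14.80 + 62 @ $14.65 + 79 @ $14.80 = $5,348.30
Sale 4 (303) [FIFO — oldest first]: 128 @ $14.80 + 175 @ $14.55 = $4,440.65
Total COGS = $2,776.20 + $266.40 + $5,348.30 + $4,440.65 = $12,831.55
Ending inventory: 61 @ $14.55 = $887.55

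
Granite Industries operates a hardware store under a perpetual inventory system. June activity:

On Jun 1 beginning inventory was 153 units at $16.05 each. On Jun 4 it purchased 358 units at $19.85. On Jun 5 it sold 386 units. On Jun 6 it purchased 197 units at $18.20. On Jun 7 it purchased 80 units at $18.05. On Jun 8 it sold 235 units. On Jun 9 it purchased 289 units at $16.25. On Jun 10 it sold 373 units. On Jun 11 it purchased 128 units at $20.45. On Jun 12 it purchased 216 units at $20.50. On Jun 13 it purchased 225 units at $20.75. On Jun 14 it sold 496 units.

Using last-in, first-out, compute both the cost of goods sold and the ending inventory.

Jun 5, 386 sold [LIFO — newest first]: 358 @ $19.85 + 28 @ $16.05 = $7,555.70
Jun 8, 235 sold [LIFO — newest first]: 80 @ $18.05 + 155 @ $18.20 = $4,265.00
Jun 10, 373 sold [LIFO — newest first]: 289 @ $16.25 + 42 @ $18.20 + 42 @ $16.05 = $6,134.75
Jun 14, 496 sold [LIFO — newest first]: 225 @ $20.75 + 216 @ $20.50 + 55 @ $20.45 = $10,221.50
Total COGS = $7,555.70 + $4,265.00 + $6,134.75 + $10,221.50 = $28,176.95
Ending inventory: 83 @ $16.05 + 73 @ $20.45 = $2,825.00

COGS = $28,176.95; ending inventory = $2,825.00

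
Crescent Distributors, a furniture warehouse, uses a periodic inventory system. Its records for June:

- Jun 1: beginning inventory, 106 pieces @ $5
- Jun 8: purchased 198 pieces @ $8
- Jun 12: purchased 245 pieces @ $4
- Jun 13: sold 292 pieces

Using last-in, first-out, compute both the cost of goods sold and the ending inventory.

Jun 13, 292 sold [LIFO — newest first]: 245 @ $4 + 47 @ $8 = $1,356
Ending inventory: 106 @ $5 + 151 @ $8 = $1,738

COGS = $1,356; ending inventory = $1,738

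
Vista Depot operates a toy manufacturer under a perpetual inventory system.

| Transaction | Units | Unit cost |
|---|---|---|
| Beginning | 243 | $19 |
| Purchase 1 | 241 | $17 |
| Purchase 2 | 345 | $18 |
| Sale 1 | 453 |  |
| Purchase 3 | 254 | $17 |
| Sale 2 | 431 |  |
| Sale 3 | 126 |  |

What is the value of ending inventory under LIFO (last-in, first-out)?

Ending inventory = $1,387

Sale 1 (453) [LIFO — newest first]: 345 @ $18 + 108 @ $17 = $8,046
Sale 2 (431) [LIFO — newest first]: 254 @ $17 + 133 @ $17 + 44 @ $19 = $7,415
Sale 3 (126) [LIFO — newest first]: 126 @ $19 = $2,394
Total COGS = $8,046 + $7,415 + $2,394 = $17,855
Ending inventory: 73 @ $19 = $1,387
Check: goods available $19,242 = COGS $17,855 + ending $1,387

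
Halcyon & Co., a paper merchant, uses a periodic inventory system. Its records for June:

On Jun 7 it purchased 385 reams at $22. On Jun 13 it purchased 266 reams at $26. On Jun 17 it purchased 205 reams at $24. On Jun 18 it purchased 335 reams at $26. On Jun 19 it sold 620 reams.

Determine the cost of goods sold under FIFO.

Jun 19, 620 sold [FIFO — oldest first]: 385 @ $22 + 235 @ $26 = $14,580
Ending inventory: 31 @ $26 + 205 @ $24 + 335 @ $26 = $14,436

COGS = $14,580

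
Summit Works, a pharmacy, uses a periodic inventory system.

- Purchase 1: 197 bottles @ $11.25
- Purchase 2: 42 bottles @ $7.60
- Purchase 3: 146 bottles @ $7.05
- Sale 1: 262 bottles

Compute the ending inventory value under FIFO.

Sale 1 (262) [FIFO — oldest first]: 197 @ $11.25 + 42 @ $7.60 + 23 @ $7.05 = $2,697.60
Ending inventory: 123 @ $7.05 = $867.15
Check: goods available $3,564.75 = COGS $2,697.60 + ending $867.15

Ending inventory = $867.15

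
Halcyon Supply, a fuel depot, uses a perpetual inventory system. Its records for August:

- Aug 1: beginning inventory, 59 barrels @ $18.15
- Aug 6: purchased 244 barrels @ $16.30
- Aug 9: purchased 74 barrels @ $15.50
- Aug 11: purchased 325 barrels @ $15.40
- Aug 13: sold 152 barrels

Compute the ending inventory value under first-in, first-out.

Aug 13, 152 sold [FIFO — oldest first]: 59 @ $18.15 + 93 @ $16.30 = $2,586.75
Ending inventory: 151 @ $16.30 + 74 @ $15.50 + 325 @ $15.40 = $8,613.30
Check: goods available $11,200.05 = COGS $2,586.75 + ending $8,613.30

Ending inventory = $8,613.30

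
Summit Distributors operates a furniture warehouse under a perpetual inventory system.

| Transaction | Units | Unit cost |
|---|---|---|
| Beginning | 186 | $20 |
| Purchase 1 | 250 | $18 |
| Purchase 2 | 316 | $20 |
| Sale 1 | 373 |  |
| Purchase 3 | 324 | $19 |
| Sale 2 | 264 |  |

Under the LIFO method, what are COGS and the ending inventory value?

COGS = $12,362; ending inventory = $8,334

Sale 1 (373) [LIFO — newest first]: 316 @ $20 + 57 @ $18 = $7,346
Sale 2 (264) [LIFO — newest first]: 264 @ $19 = $5,016
Total COGS = $7,346 + $5,016 = $12,362
Ending inventory: 186 @ $20 + 193 @ $18 + 60 @ $19 = $8,334
Check: goods available $20,696 = COGS $12,362 + ending $8,334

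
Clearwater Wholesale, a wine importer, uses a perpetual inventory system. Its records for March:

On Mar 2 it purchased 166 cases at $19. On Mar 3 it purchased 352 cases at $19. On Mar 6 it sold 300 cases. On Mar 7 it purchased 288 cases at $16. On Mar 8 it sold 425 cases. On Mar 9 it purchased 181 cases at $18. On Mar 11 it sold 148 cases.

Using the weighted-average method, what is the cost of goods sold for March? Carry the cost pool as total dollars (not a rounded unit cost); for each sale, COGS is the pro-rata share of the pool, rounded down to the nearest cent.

After Mar 2: 166 on hand, pool $3,154.00 (≈ $19.0000 each)
After Mar 3: 518 on hand, pool $9,842.00 (≈ $19.0000 each)
Mar 6, sell 300: 300/518 × $9,842.00 → $5,700.00
After Mar 7: 506 on hand, pool $8,750.00 (≈ $17.2925 each)
Mar 8, sell 425: 425/506 × $8,750.00 → $7,349.30
After Mar 9: 262 on hand, pool $4,658.70 (≈ $17.7813 each)
Mar 11, sell 148: 148/262 × $4,658.70 → $2,631.63
Total COGS = $5,700.00 + $7,349.30 + $2,631.63 = $15,680.93
Ending inventory (cost pool remaining) = $2,027.07

COGS = $15,680.93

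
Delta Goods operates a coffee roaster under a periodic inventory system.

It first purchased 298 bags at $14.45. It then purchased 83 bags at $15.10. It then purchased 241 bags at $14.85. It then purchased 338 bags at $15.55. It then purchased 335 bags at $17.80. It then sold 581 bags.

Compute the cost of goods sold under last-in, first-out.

COGS = $9,788.30

Sale 1 (581) [LIFO — newest first]: 335 @ $17.80 + 246 @ $15.55 = $9,788.30
Ending inventory: 298 @ $14.45 + 83 @ $15.10 + 241 @ $14.85 + 92 @ $15.55 = $10,568.85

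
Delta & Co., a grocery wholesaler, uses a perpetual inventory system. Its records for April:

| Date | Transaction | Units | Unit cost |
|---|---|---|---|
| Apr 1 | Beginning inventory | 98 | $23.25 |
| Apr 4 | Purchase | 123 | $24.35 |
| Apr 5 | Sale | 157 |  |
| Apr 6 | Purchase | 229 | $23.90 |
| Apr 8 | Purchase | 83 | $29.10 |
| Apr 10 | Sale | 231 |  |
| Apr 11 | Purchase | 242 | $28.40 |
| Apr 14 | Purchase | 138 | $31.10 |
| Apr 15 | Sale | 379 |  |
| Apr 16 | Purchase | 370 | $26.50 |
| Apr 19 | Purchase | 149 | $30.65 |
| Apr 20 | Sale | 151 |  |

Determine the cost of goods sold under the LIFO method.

COGS = $25,494.10

Apr 5, 157 sold [LIFO — newest first]: 123 @ $24.35 + 34 @ $23.25 = $3,785.55
Apr 10, 231 sold [LIFO — newest first]: 83 @ $29.10 + 148 @ $23.90 = $5,952.50
Apr 15, 379 sold [LIFO — newest first]: 138 @ $31.10 + 241 @ $28.40 = $11,136.20
Apr 20, 151 sold [LIFO — newest first]: 149 @ $30.65 + 2 @ $26.50 = $4,619.85
Total COGS = $3,785.55 + $5,952.50 + $11,136.20 + $4,619.85 = $25,494.10
Ending inventory: 64 @ $23.25 + 81 @ $23.90 + 1 @ $28.40 + 368 @ $26.50 = $13,204.30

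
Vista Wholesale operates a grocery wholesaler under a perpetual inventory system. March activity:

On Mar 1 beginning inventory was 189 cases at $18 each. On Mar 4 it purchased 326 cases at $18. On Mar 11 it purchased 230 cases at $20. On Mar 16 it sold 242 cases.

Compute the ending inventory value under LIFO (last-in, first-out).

Mar 16, 242 sold [LIFO — newest first]: 230 @ $20 + 12 @ $18 = $4,816
Ending inventory: 189 @ $18 + 314 @ $18 = $9,054

Ending inventory = $9,054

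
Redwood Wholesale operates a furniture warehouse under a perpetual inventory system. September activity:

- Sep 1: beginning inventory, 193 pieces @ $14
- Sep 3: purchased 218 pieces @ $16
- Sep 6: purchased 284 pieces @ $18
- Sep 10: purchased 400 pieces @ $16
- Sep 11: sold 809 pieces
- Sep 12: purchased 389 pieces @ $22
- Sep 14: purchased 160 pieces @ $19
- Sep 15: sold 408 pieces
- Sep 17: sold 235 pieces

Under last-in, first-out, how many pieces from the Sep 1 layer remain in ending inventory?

Sep 11, 809 sold [LIFO — newest first]: 400 @ $16 + 284 @ $18 + 125 @ $16 = $13,512
Sep 15, 408 sold [LIFO — newest first]: 160 @ $19 + 248 @ $22 = $8,496
Sep 17, 235 sold [LIFO — newest first]: 141 @ $22 + 93 @ $16 + 1 @ $14 = $4,604
Total COGS = $13,512 + $8,496 + $4,604 = $26,612
Ending inventory: 192 @ $14 = $2,688

192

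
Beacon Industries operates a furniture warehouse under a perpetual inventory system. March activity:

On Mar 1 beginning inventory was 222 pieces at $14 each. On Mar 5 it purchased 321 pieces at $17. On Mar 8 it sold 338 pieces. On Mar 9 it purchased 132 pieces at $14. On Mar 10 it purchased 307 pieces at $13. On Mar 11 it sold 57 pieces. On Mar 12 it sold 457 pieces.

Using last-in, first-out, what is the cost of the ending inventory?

Mar 8, 338 sold [LIFO — newest first]: 321 @ $17 + 17 @ $14 = $5,695
Mar 11, 57 sold [LIFO — newest first]: 57 @ $13 = $741
Mar 12, 457 sold [LIFO — newest first]: 250 @ $13 + 132 @ $14 + 75 @ $14 = $6,148
Total COGS = $5,695 + $741 + $6,148 = $12,584
Ending inventory: 130 @ $14 = $1,820
Check: goods available $14,404 = COGS $12,584 + ending $1,820

Ending inventory = $1,820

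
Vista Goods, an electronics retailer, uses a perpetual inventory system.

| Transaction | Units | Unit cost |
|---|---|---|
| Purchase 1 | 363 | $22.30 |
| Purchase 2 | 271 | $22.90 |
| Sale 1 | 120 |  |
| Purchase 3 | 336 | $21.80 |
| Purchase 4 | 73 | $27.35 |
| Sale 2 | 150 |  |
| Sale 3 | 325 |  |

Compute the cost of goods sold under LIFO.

Sale 1 (120) [LIFO — newest first]: 120 @ $22.90 = $2,748.00
Sale 2 (150) [LIFO — newest first]: 73 @ $27.35 + 77 @ $21.80 = $3,675.15
Sale 3 (325) [LIFO — newest first]: 259 @ $21.80 + 66 @ $22.90 = $7,157.60
Total COGS = $2,748.00 + $3,675.15 + $7,157.60 = $13,580.75
Ending inventory: 363 @ $22.30 + 85 @ $22.90 = $10,041.40

COGS = $13,580.75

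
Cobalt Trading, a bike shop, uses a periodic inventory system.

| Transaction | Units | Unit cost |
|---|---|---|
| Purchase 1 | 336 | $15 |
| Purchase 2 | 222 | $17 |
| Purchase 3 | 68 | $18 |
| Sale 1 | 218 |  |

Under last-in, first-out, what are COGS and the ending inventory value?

Sale 1 (218) [LIFO — newest first]: 68 @ $18 + 150 @ $17 = $3,774
Ending inventory: 336 @ $15 + 72 @ $17 = $6,264

COGS = $3,774; ending inventory = $6,264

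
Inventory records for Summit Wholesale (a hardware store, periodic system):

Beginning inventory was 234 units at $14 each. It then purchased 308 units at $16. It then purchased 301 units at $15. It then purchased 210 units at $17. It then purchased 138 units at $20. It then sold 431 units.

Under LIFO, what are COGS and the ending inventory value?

Sale 1 (431) [LIFO — newest first]: 138 @ $20 + 210 @ $17 + 83 @ $15 = $7,575
Ending inventory: 234 @ $14 + 308 @ $16 + 218 @ $15 = $11,474
Check: goods available $19,049 = COGS $7,575 + ending $11,474

COGS = $7,575; ending inventory = $11,474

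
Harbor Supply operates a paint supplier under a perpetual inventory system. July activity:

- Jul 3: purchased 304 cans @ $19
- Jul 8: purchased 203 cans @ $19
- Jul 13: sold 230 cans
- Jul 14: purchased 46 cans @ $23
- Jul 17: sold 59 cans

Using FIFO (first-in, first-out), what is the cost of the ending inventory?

Jul 13, 230 sold [FIFO — oldest first]: 230 @ $19 = $4,370
Jul 17, 59 sold [FIFO — oldest first]: 59 @ $19 = $1,121
Total COGS = $4,370 + $1,121 = $5,491
Ending inventory: 15 @ $19 + 203 @ $19 + 46 @ $23 = $5,200

Ending inventory = $5,200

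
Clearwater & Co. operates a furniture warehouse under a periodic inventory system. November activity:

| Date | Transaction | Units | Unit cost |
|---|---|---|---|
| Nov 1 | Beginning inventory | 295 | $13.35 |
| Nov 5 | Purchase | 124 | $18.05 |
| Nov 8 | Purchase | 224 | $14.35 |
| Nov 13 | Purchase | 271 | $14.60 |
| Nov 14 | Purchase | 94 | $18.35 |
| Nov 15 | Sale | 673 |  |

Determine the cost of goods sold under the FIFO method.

Nov 15, 673 sold [FIFO — oldest first]: 295 @ $13.35 + 124 @ $18.05 + 224 @ $14.35 + 30 @ $14.60 = $9,828.85
Ending inventory: 241 @ $14.60 + 94 @ $18.35 = $5,243.50
Check: goods available $15,072.35 = COGS $9,828.85 + ending $5,243.50

COGS = $9,828.85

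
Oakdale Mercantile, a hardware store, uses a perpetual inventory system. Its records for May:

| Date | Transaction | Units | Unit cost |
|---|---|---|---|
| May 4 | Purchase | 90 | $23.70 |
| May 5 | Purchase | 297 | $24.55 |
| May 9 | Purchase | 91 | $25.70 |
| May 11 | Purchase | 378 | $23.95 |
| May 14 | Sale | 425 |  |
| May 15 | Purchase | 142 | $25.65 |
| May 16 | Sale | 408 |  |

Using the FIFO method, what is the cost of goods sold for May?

COGS = $20,265.30

May 14, 425 sold [FIFO — oldest first]: 90 @ $23.70 + 297 @ $24.55 + 38 @ $25.70 = $10,400.95
May 16, 408 sold [FIFO — oldest first]: 53 @ $25.70 + 355 @ $23.95 = $9,864.35
Total COGS = $10,400.95 + $9,864.35 = $20,265.30
Ending inventory: 23 @ $23.95 + 142 @ $25.65 = $4,193.15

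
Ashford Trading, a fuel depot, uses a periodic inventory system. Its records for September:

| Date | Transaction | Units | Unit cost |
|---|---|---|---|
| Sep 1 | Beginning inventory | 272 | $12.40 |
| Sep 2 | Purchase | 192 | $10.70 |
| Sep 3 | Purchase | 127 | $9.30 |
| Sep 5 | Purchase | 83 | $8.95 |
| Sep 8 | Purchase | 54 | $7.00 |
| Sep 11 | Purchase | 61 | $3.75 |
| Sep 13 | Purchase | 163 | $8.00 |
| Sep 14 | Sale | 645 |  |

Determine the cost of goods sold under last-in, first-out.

COGS = $5,514.60

Sep 14, 645 sold [LIFO — newest first]: 163 @ $8.00 + 61 @ $3.75 + 54 @ $7.00 + 83 @ $8.95 + 127 @ $9.30 + 157 @ $10.70 = $5,514.60
Ending inventory: 272 @ $12.40 + 35 @ $10.70 = $3,747.30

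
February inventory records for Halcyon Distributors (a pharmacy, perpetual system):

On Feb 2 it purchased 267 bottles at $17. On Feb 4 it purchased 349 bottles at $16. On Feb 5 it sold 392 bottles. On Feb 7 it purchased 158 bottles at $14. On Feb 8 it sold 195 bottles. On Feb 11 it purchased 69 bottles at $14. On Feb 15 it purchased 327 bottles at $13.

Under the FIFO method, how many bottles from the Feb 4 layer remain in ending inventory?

29

Feb 5, 392 sold [FIFO — oldest first]: 267 @ $17 + 125 @ $16 = $6,539
Feb 8, 195 sold [FIFO — oldest first]: 195 @ $16 = $3,120
Total COGS = $6,539 + $3,120 = $9,659
Ending inventory: 29 @ $16 + 158 @ $14 + 69 @ $14 + 327 @ $13 = $7,893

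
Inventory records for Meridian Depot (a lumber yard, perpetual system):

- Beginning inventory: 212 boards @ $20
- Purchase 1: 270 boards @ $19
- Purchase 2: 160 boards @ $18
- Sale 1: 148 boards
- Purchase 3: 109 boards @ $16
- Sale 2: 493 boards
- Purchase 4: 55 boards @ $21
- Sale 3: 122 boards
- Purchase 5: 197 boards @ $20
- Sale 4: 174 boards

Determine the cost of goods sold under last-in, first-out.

Sale 1 (148) [LIFO — newest first]: 148 @ $18 = $2,664
Sale 2 (493) [LIFO — newest first]: 109 @ $16 + 12 @ $18 + 270 @ $19 + 102 @ $20 = $9,130
Sale 3 (122) [LIFO — newest first]: 55 @ $21 + 67 @ $20 = $2,495
Sale 4 (174) [LIFO — newest first]: 174 @ $20 = $3,480
Total COGS = $2,664 + $9,130 + $2,495 + $3,480 = $17,769
Ending inventory: 43 @ $20 + 23 @ $20 = $1,320
Check: goods available $19,089 = COGS $17,769 + ending $1,320

COGS = $17,769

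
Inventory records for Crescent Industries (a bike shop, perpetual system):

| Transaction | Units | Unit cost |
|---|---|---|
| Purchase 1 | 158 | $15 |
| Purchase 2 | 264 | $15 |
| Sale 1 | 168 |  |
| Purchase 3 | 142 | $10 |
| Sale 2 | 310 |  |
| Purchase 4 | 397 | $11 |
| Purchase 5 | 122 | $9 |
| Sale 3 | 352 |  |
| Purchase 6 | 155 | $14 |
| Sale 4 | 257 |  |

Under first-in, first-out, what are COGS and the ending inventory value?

Sale 1 (168) [FIFO — oldest first]: 158 @ $15 + 10 @ $15 = $2,520
Sale 2 (310) [FIFO — oldest first]: 254 @ $15 + 56 @ $10 = $4,370
Sale 3 (352) [FIFO — oldest first]: 86 @ $10 + 266 @ $11 = $3,786
Sale 4 (257) [FIFO — oldest first]: 131 @ $11 + 122 @ $9 + 4 @ $14 = $2,595
Total COGS = $2,520 + $4,370 + $3,786 + $2,595 = $13,271
Ending inventory: 151 @ $14 = $2,114

COGS = $13,271; ending inventory = $2,114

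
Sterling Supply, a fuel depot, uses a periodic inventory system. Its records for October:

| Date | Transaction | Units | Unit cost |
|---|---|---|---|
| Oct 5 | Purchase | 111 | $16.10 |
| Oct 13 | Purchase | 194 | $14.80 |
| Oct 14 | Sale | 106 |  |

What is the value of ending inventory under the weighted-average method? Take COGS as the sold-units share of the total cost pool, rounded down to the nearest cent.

Ending inventory = $3,039.35

Oct 14, sell 106: 106/305 × $4,658.30 → $1,618.95
Ending inventory (cost pool remaining) = $3,039.35
Check: goods available $4,658.30 = COGS $1,618.95 + ending $3,039.35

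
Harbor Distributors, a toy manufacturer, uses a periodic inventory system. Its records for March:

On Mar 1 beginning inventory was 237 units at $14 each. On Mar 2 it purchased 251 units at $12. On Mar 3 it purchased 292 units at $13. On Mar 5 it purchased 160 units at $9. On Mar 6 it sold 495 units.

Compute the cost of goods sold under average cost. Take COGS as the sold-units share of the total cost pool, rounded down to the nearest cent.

COGS = $6,090.60

Mar 6, sell 495: 495/940 × $11,566.00 → $6,090.60
Ending inventory (cost pool remaining) = $5,475.40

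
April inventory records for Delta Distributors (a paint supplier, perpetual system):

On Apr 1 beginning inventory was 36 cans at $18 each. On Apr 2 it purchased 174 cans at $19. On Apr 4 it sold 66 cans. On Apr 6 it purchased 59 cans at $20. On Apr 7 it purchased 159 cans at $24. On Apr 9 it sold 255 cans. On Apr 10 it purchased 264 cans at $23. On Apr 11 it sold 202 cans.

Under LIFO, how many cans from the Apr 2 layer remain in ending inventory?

71

Apr 4, 66 sold [LIFO — newest first]: 66 @ $19 = $1,254
Apr 9, 255 sold [LIFO — newest first]: 159 @ $24 + 59 @ $20 + 37 @ $19 = $5,699
Apr 11, 202 sold [LIFO — newest first]: 202 @ $23 = $4,646
Total COGS = $1,254 + $5,699 + $4,646 = $11,599
Ending inventory: 36 @ $18 + 71 @ $19 + 62 @ $23 = $3,423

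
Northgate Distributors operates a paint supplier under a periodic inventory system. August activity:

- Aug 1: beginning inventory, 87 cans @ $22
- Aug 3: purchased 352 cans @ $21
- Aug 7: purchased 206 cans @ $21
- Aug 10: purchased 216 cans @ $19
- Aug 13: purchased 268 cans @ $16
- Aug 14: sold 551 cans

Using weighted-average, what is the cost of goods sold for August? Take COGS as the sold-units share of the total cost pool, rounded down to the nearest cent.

COGS = $10,748.64

Aug 14, sell 551: 551/1129 × $22,024.00 → $10,748.64
Ending inventory (cost pool remaining) = $11,275.36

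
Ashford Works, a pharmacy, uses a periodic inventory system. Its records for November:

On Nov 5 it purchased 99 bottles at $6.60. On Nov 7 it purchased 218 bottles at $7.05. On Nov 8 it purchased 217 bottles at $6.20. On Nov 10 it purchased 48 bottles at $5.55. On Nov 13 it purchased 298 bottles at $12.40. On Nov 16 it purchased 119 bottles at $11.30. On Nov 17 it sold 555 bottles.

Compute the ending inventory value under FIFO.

Ending inventory = $5,189.75

Nov 17, 555 sold [FIFO — oldest first]: 99 @ $6.60 + 218 @ $7.05 + 217 @ $6.20 + 21 @ $5.55 = $3,652.25
Ending inventory: 27 @ $5.55 + 298 @ $12.40 + 119 @ $11.30 = $5,189.75
Check: goods available $8,842.00 = COGS $3,652.25 + ending $5,189.75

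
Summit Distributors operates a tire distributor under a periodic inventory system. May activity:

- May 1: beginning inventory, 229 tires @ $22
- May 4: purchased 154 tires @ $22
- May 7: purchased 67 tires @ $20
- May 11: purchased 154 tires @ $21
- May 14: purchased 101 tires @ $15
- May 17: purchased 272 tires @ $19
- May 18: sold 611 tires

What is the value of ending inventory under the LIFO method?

Ending inventory = $8,052

May 18, 611 sold [LIFO — newest first]: 272 @ $19 + 101 @ $15 + 154 @ $21 + 67 @ $20 + 17 @ $22 = $11,631
Ending inventory: 229 @ $22 + 137 @ $22 = $8,052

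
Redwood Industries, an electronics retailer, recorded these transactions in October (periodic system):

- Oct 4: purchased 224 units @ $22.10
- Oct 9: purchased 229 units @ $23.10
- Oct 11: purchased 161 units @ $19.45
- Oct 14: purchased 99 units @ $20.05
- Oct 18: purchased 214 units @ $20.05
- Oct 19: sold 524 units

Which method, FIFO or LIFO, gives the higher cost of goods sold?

FIFO

FIFO COGS: 224 @ $22.10 + 229 @ $23.10 + 71 @ $19.45 = $11,621.25
LIFO COGS: 214 @ $20.05 + 99 @ $20.05 + 161 @ $19.45 + 50 @ $23.10 = $10,562.10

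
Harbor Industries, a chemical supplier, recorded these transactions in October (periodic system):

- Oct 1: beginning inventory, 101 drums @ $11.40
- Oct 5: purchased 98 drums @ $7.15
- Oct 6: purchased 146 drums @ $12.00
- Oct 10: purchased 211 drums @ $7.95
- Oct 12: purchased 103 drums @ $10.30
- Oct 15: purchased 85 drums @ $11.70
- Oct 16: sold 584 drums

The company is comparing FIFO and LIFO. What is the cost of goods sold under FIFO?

COGS = $5,569.95

FIFO COGS: 101 @ $11.40 + 98 @ $7.15 + 146 @ $12.00 + 211 @ $7.95 + 28 @ $10.30 = $5,569.95
LIFO COGS: 85 @ $11.70 + 103 @ $10.30 + 211 @ $7.95 + 146 @ $12.00 + 39 @ $7.15 = $5,763.70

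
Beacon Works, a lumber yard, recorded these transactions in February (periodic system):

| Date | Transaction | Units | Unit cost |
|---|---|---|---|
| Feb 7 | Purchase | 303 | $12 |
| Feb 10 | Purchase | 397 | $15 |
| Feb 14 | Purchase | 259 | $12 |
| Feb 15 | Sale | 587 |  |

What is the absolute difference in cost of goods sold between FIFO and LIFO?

FIFO COGS: 303 @ $12 + 284 @ $15 = $7,896
LIFO COGS: 259 @ $12 + 328 @ $15 = $8,028
Difference = |$7,896 − $8,028| = $132

$132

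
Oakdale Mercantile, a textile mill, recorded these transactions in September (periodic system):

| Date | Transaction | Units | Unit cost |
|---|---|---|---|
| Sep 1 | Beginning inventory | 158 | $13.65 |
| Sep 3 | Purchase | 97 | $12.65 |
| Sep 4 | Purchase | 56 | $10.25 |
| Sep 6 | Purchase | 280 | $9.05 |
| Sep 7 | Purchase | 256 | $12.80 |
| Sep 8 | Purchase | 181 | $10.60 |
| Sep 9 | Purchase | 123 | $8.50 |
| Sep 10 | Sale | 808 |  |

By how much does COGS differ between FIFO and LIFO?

$784.05

FIFO COGS: 158 @ $13.65 + 97 @ $12.65 + 56 @ $10.25 + 280 @ $9.05 + 217 @ $12.80 = $9,269.35
LIFO COGS: 123 @ $8.50 + 181 @ $10.60 + 256 @ $12.80 + 248 @ $9.05 = $8,485.30
Difference = |$9,269.35 − $8,485.30| = $784.05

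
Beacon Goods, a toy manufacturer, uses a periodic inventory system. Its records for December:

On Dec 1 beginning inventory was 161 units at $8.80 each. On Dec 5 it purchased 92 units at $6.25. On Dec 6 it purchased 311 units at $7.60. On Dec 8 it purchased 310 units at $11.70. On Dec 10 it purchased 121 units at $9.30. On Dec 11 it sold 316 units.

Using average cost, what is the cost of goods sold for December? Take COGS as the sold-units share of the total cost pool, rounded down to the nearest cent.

COGS = $2,892.49

Dec 11, sell 316: 316/995 × $9,107.70 → $2,892.49
Ending inventory (cost pool remaining) = $6,215.21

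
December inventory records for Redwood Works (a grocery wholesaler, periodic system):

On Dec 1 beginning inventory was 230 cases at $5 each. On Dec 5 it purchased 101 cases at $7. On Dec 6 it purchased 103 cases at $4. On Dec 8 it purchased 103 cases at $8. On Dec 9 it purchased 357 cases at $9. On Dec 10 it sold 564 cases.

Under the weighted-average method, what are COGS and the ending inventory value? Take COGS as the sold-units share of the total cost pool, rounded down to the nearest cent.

Dec 10, sell 564: 564/894 × $6,306.00 → $3,978.28
Ending inventory (cost pool remaining) = $2,327.72
Check: goods available $6,306.00 = COGS $3,978.28 + ending $2,327.72

COGS = $3,978.28; ending inventory = $2,327.72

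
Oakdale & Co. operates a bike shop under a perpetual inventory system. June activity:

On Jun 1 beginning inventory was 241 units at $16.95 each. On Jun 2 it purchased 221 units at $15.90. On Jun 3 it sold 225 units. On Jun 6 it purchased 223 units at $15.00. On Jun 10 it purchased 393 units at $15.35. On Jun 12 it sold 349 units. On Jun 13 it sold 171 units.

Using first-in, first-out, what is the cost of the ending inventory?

Jun 3, 225 sold [FIFO — oldest first]: 225 @ $16.95 = $3,813.75
Jun 12, 349 sold [FIFO — oldest first]: 16 @ $16.95 + 221 @ $15.90 + 112 @ $15.00 = $5,465.10
Jun 13, 171 sold [FIFO — oldest first]: 111 @ $15.00 + 60 @ $15.35 = $2,586.00
Total COGS = $3,813.75 + $5,465.10 + $2,586.00 = $11,864.85
Ending inventory: 333 @ $15.35 = $5,111.55
Check: goods available $16,976.40 = COGS $11,864.85 + ending $5,111.55

Ending inventory = $5,111.55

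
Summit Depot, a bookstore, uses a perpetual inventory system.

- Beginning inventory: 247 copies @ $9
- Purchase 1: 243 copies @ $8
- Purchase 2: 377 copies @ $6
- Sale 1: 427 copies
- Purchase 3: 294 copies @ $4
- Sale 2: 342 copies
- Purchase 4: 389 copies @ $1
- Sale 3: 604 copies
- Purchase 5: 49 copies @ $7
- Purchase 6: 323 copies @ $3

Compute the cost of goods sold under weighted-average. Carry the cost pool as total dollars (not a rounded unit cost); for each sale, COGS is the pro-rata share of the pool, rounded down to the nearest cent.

COGS = $7,368.59

After Beginning: 247 on hand, pool $2,223.00 (≈ $9.0000 each)
After Purchase 1: 490 on hand, pool $4,167.00 (≈ $8.5041 each)
After Purchase 2: 867 on hand, pool $6,429.00 (≈ $7.4152 each)
Sale 1, sell 427: 427/867 × $6,429.00 → $3,166.30
After Purchase 3: 734 on hand, pool $4,438.70 (≈ $6.0473 each)
Sale 2, sell 342: 342/734 × $4,438.70 → $2,068.16
After Purchase 4: 781 on hand, pool $2,759.54 (≈ $3.5333 each)
Sale 3, sell 604: 604/781 × $2,759.54 → $2,134.13
After Purchase 5: 226 on hand, pool $968.41 (≈ $4.2850 each)
After Purchase 6: 549 on hand, pool $1,937.41 (≈ $3.5290 each)
Total COGS = $3,166.30 + $2,068.16 + $2,134.13 = $7,368.59
Ending inventory (cost pool remaining) = $1,937.41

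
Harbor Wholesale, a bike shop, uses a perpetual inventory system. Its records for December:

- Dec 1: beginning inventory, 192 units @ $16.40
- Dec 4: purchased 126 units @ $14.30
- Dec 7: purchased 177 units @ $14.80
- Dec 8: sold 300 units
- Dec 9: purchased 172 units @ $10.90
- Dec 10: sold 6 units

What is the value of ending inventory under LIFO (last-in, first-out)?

Ending inventory = $5,001.10

Dec 8, 300 sold [LIFO — newest first]: 177 @ $14.80 + 123 @ $14.30 = $4,378.50
Dec 10, 6 sold [LIFO — newest first]: 6 @ $10.90 = $65.40
Total COGS = $4,378.50 + $65.40 = $4,443.90
Ending inventory: 192 @ $16.40 + 3 @ $14.30 + 166 @ $10.90 = $5,001.10
Check: goods available $9,445.00 = COGS $4,443.90 + ending $5,001.10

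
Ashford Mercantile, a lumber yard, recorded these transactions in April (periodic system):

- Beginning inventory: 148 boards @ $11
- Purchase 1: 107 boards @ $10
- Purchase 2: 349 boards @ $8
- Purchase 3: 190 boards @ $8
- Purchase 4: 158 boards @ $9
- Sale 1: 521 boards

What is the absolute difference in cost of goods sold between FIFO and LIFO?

FIFO COGS: 148 @ $11 + 107 @ $10 + 266 @ $8 = $4,826
LIFO COGS: 158 @ $9 + 190 @ $8 + 173 @ $8 = $4,326
Difference = |$4,826 − $4,326| = $500

$500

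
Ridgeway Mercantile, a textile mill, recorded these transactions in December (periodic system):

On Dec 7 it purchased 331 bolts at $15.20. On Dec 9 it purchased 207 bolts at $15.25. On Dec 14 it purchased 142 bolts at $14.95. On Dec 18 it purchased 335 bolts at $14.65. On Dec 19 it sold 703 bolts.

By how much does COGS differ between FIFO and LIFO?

FIFO COGS: 331 @ $15.20 + 207 @ $15.25 + 142 @ $14.95 + 23 @ $14.65 = $10,647.80
LIFO COGS: 335 @ $14.65 + 142 @ $14.95 + 207 @ $15.25 + 19 @ $15.20 = $10,476.20
Difference = |$10,647.80 − $10,476.20| = $171.60

$171.60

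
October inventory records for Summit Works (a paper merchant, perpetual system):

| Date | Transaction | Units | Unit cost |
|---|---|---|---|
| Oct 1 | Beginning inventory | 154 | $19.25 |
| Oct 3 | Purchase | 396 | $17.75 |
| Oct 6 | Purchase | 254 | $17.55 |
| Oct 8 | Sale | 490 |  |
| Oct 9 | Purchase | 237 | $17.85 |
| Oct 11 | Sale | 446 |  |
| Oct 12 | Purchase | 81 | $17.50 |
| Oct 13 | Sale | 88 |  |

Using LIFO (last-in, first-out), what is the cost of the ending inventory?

Oct 8, 490 sold [LIFO — newest first]: 254 @ $17.55 + 236 @ $17.75 = $8,646.70
Oct 11, 446 sold [LIFO — newest first]: 237 @ $17.85 + 160 @ $17.75 + 49 @ $19.25 = $8,013.70
Oct 13, 88 sold [LIFO — newest first]: 81 @ $17.50 + 7 @ $19.25 = $1,552.25
Total COGS = $8,646.70 + $8,013.70 + $1,552.25 = $18,212.65
Ending inventory: 98 @ $19.25 = $1,886.50

Ending inventory = $1,886.50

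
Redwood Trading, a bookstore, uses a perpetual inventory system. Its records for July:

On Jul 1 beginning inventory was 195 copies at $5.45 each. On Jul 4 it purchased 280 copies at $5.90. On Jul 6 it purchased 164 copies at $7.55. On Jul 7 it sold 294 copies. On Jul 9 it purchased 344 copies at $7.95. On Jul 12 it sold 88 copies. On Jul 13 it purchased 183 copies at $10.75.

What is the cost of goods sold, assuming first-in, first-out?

Jul 7, 294 sold [FIFO — oldest first]: 195 @ $5.45 + 99 @ $5.90 = $1,646.85
Jul 12, 88 sold [FIFO — oldest first]: 88 @ $5.90 = $519.20
Total COGS = $1,646.85 + $519.20 = $2,166.05
Ending inventory: 93 @ $5.90 + 164 @ $7.55 + 344 @ $7.95 + 183 @ $10.75 = $6,488.95

COGS = $2,166.05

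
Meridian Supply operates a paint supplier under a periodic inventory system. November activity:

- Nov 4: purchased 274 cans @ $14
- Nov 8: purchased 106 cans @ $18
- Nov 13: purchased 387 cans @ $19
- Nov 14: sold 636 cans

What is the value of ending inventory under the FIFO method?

Ending inventory = $2,489

Nov 14, 636 sold [FIFO — oldest first]: 274 @ $14 + 106 @ $18 + 256 @ $19 = $10,608
Ending inventory: 131 @ $19 = $2,489
Check: goods available $13,097 = COGS $10,608 + ending $2,489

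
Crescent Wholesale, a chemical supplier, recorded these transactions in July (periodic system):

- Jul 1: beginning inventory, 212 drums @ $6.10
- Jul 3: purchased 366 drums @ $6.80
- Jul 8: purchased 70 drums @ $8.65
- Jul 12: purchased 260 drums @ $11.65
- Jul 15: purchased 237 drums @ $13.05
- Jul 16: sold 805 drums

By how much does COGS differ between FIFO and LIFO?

$2,129.20

FIFO COGS: 212 @ $6.10 + 366 @ $6.80 + 70 @ $8.65 + 157 @ $11.65 = $6,216.55
LIFO COGS: 237 @ $13.05 + 260 @ $11.65 + 70 @ $8.65 + 238 @ $6.80 = $8,345.75
Difference = |$6,216.55 − $8,345.75| = $2,129.20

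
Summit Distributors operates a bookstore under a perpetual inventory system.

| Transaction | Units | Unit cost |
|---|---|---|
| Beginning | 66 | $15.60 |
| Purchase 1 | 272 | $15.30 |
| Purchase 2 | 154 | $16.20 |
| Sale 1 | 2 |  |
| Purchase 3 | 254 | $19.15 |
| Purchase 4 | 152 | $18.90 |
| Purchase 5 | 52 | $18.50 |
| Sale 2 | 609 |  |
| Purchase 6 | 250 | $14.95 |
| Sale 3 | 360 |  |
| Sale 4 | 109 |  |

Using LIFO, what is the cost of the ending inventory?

Sale 1 (2) [LIFO — newest first]: 2 @ $16.20 = $32.40
Sale 2 (609) [LIFO — newest first]: 52 @ $18.50 + 152 @ $18.90 + 254 @ $19.15 + 151 @ $16.20 = $11,145.10
Sale 3 (360) [LIFO — newest first]: 250 @ $14.95 + 1 @ $16.20 + 109 @ $15.30 = $5,421.40
Sale 4 (109) [LIFO — newest first]: 109 @ $15.30 = $1,667.70
Total COGS = $32.40 + $11,145.10 + $5,421.40 + $1,667.70 = $18,266.60
Ending inventory: 66 @ $15.60 + 54 @ $15.30 = $1,855.80
Check: goods available $20,122.40 = COGS $18,266.60 + ending $1,855.80

Ending inventory = $1,855.80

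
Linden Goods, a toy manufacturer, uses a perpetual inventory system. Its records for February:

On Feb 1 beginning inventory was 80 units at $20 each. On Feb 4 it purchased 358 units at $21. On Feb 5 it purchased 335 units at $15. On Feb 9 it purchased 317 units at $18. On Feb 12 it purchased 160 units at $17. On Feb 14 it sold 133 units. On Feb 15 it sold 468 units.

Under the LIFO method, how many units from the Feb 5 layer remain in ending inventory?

211

Feb 14, 133 sold [LIFO — newest first]: 133 @ $17 = $2,261
Feb 15, 468 sold [LIFO — newest first]: 27 @ $17 + 317 @ $18 + 124 @ $15 = $8,025
Total COGS = $2,261 + $8,025 = $10,286
Ending inventory: 80 @ $20 + 358 @ $21 + 211 @ $15 = $12,283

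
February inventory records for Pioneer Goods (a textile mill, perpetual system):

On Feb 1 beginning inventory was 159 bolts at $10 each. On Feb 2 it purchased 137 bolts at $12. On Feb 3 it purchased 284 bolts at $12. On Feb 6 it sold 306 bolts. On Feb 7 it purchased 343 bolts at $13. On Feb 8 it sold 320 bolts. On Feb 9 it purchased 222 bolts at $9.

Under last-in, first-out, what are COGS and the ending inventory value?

COGS = $7,832; ending inventory = $5,267

Feb 6, 306 sold [LIFO — newest first]: 284 @ $12 + 22 @ $12 = $3,672
Feb 8, 320 sold [LIFO — newest first]: 320 @ $13 = $4,160
Total COGS = $3,672 + $4,160 = $7,832
Ending inventory: 159 @ $10 + 115 @ $12 + 23 @ $13 + 222 @ $9 = $5,267
Check: goods available $13,099 = COGS $7,832 + ending $5,267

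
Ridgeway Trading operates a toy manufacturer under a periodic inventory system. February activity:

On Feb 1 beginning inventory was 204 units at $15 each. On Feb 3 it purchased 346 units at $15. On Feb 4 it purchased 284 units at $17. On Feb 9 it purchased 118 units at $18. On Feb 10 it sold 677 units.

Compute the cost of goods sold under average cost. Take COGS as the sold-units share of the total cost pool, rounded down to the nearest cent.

COGS = $10,810.66

Feb 10, sell 677: 677/952 × $15,202.00 → $10,810.66
Ending inventory (cost pool remaining) = $4,391.34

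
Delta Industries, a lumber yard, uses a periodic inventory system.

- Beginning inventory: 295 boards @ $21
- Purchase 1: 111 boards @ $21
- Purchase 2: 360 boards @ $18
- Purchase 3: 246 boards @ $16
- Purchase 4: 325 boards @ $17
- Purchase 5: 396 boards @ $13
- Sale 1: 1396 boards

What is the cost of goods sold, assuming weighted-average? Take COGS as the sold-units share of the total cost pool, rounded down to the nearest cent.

Sale 1, sell 1396: 1396/1733 × $29,615.00 → $23,856.05
Ending inventory (cost pool remaining) = $5,758.95
Check: goods available $29,615.00 = COGS $23,856.05 + ending $5,758.95

COGS = $23,856.05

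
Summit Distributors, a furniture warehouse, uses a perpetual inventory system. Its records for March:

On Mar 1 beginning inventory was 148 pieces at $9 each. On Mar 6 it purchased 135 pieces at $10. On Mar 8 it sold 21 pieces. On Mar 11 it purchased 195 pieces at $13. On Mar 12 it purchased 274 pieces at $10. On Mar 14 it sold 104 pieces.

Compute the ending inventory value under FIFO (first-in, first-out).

Ending inventory = $6,832

Mar 8, 21 sold [FIFO — oldest first]: 21 @ $9 = $189
Mar 14, 104 sold [FIFO — oldest first]: 104 @ $9 = $936
Total COGS = $189 + $936 = $1,125
Ending inventory: 23 @ $9 + 135 @ $10 + 195 @ $13 + 274 @ $10 = $6,832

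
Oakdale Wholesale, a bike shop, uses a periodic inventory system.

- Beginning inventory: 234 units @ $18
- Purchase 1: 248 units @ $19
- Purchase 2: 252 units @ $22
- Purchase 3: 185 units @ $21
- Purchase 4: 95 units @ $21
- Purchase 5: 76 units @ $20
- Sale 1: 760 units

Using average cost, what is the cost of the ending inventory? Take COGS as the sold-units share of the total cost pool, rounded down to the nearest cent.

Sale 1, sell 760: 760/1090 × $21,868.00 → $15,247.41
Ending inventory (cost pool remaining) = $6,620.59

Ending inventory = $6,620.59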